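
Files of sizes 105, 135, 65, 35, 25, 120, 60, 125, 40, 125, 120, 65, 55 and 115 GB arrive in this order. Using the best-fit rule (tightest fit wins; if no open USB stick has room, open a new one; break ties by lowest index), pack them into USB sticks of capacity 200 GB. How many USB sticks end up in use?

7

  105 → USB stick 1 (new)  [load 105/200]
  135 → USB stick 2 (new)  [load 135/200]
  65 → USB stick 2  [load 200/200]
  35 → USB stick 1  [load 140/200]
  25 → USB stick 1  [load 165/200]
  120 → USB stick 3 (new)  [load 120/200]
  60 → USB stick 3  [load 180/200]
  125 → USB stick 4 (new)  [load 125/200]
  40 → USB stick 4  [load 165/200]
  125 → USB stick 5 (new)  [load 125/200]
  120 → USB stick 6 (new)  [load 120/200]
  65 → USB stick 5  [load 190/200]
  55 → USB stick 6  [load 175/200]
  115 → USB stick 7 (new)  [load 115/200]
7 USB sticks opened.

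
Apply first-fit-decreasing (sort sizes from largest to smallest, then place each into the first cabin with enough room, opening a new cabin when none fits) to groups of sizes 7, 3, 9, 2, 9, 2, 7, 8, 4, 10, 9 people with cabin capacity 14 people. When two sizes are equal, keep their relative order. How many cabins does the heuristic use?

Sorted descending: 10, 9, 9, 9, 8, 7, 7, 4, 3, 2, 2.
  10 → cabin 1 (new)  [load 10/14]
  9 → cabin 2 (new)  [load 9/14]
  9 → cabin 3 (new)  [load 9/14]
  9 → cabin 4 (new)  [load 9/14]
  8 → cabin 5 (new)  [load 8/14]
  7 → cabin 6 (new)  [load 7/14]
  7 → cabin 6  [load 14/14]
  4 → cabin 1  [load 14/14]
  3 → cabin 2  [load 12/14]
  2 → cabin 2  [load 14/14]
  2 → cabin 3  [load 11/14]
6 cabins opened.

6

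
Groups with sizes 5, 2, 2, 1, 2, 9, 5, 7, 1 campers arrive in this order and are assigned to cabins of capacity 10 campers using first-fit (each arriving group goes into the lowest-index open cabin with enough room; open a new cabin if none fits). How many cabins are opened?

4

  5 → cabin 1 (new)  [load 5/10]
  2 → cabin 1  [load 7/10]
  2 → cabin 1  [load 9/10]
  1 → cabin 1  [load 10/10]
  2 → cabin 2 (new)  [load 2/10]
  9 → cabin 3 (new)  [load 9/10]
  5 → cabin 2  [load 7/10]
  7 → cabin 4 (new)  [load 7/10]
  1 → cabin 2  [load 8/10]
4 cabins opened.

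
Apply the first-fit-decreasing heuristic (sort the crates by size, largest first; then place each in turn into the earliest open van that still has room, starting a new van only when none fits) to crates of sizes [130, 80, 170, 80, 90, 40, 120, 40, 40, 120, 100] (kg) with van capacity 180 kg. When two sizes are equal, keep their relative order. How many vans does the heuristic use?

Sorted descending: 170, 130, 120, 120, 100, 90, 80, 80, 40, 40, 40.
  170 → van 1 (new)  [load 170/180]
  130 → van 2 (new)  [load 130/180]
  120 → van 3 (new)  [load 120/180]
  120 → van 4 (new)  [load 120/180]
  100 → van 5 (new)  [load 100/180]
  90 → van 6 (new)  [load 90/180]
  80 → van 5  [load 180/180]
  80 → van 6  [load 170/180]
  40 → van 2  [load 170/180]
  40 → van 3  [load 160/180]
  40 → van 4  [load 160/180]
6 vans opened.

6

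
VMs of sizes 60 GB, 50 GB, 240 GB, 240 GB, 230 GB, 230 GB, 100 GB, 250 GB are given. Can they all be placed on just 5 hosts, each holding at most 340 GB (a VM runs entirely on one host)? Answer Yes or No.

Yes

A valid assignment using 5 hosts:
  host 1: 250 + 60 = 310
  host 2: 240 + 100 = 340
  host 3: 240 + 50 = 290
  host 4: 230 = 230
  host 5: 230 = 230
Every load is within 340 GB, so 5 hosts suffice.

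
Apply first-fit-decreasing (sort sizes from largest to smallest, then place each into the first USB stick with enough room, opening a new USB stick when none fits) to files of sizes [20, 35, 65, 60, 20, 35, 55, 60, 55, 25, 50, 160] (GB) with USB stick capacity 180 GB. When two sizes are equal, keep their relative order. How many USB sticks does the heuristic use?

Sorted descending: 160, 65, 60, 60, 55, 55, 50, 35, 35, 25, 20, 20.
  160 → USB stick 1 (new)  [load 160/180]
  65 → USB stick 2 (new)  [load 65/180]
  60 → USB stick 2  [load 125/180]
  60 → USB stick 3 (new)  [load 60/180]
  55 → USB stick 2  [load 180/180]
  55 → USB stick 3  [load 115/180]
  50 → USB stick 3  [load 165/180]
  35 → USB stick 4 (new)  [load 35/180]
  35 → USB stick 4  [load 70/180]
  25 → USB stick 4  [load 95/180]
  20 → USB stick 1  [load 180/180]
  20 → USB stick 4  [load 115/180]
4 USB sticks opened.

4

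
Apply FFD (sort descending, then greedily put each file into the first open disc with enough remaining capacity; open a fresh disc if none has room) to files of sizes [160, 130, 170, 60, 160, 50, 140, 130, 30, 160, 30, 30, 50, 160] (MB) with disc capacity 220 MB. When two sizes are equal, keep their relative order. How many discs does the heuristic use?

Sorted descending: 170, 160, 160, 160, 160, 140, 130, 130, 60, 50, 50, 30, 30, 30.
  170 → disc 1 (new)  [load 170/220]
  160 → disc 2 (new)  [load 160/220]
  160 → disc 3 (new)  [load 160/220]
  160 → disc 4 (new)  [load 160/220]
  160 → disc 5 (new)  [load 160/220]
  140 → disc 6 (new)  [load 140/220]
  130 → disc 7 (new)  [load 130/220]
  130 → disc 8 (new)  [load 130/220]
  60 → disc 2  [load 220/220]
  50 → disc 1  [load 220/220]
  50 → disc 3  [load 210/220]
  30 → disc 4  [load 190/220]
  30 → disc 4  [load 220/220]
  30 → disc 5  [load 190/220]
8 discs opened.

8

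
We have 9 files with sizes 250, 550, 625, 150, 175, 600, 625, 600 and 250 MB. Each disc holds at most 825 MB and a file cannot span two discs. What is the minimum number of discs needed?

Total = 625 + 625 + 600 + 600 + 550 + 250 + 250 + 175 + 150 = 3825 MB.
Lower bound: ⌈3825/825⌉ = 5 discs.
A packing using 6 discs:
  disc 1: 625 + 175 = 800
  disc 2: 625 + 150 = 775
  disc 3: 600 = 600
  disc 4: 600 = 600
  disc 5: 550 + 250 = 800
  disc 6: 250 = 250
No arrangement into 5 discs stays within capacity, so 6 is optimal.

6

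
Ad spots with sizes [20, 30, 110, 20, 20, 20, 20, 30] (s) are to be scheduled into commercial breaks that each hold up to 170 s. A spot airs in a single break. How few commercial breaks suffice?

Total = 110 + 30 + 30 + 20 + 20 + 20 + 20 + 20 = 270 s.
Lower bound: ⌈270/170⌉ = 2 commercial breaks.
A packing using 2 commercial breaks:
  break 1: 110 + 30 + 30 = 170
  break 2: 20 + 20 + 20 + 20 + 20 = 100
This matches the lower bound, so 2 is optimal.

2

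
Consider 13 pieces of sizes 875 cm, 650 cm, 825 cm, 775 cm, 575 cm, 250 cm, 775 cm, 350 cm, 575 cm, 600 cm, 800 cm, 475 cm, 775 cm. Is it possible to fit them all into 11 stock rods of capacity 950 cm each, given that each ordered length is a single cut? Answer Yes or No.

Yes

A valid assignment using 11 stock rods:
  stock rod 1: 875 = 875
  stock rod 2: 825 = 825
  stock rod 3: 800 = 800
  stock rod 4: 775 = 775
  stock rod 5: 775 = 775
  stock rod 6: 775 = 775
  stock rod 7: 650 + 250 = 900
  stock rod 8: 600 + 350 = 950
  stock rod 9: 575 = 575
  stock rod 10: 575 = 575
  stock rod 11: 475 = 475
Every load is within 950 cm, so 11 stock rods suffice.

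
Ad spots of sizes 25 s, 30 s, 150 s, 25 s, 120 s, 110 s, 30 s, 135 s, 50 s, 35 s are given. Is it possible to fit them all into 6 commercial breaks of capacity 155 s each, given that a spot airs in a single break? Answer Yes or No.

Yes

A valid assignment using 5 commercial breaks:
  break 1: 150 = 150
  break 2: 135 = 135
  break 3: 120 + 35 = 155
  break 4: 110 + 30 = 140
  break 5: 50 + 30 + 25 + 25 = 130
That uses only 5 ≤ 6, so 6 commercial breaks are enough.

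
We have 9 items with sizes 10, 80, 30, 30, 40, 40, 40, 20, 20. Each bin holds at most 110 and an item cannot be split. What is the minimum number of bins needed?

3

Total = 80 + 40 + 40 + 40 + 30 + 30 + 20 + 20 + 10 = 310.
Lower bound: ⌈310/110⌉ = 3 bins.
A packing using 3 bins:
  bin 1: 80 + 30 = 110
  bin 2: 40 + 40 + 30 = 110
  bin 3: 40 + 20 + 20 + 10 = 90
This matches the lower bound, so 3 is optimal.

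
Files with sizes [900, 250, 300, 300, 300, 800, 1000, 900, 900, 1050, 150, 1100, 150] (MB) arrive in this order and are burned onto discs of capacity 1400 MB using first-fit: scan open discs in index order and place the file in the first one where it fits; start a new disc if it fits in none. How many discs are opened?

  900 → disc 1 (new)  [load 900/1400]
  250 → disc 1  [load 1150/1400]
  300 → disc 2 (new)  [load 300/1400]
  300 → disc 2  [load 600/1400]
  300 → disc 2  [load 900/1400]
  800 → disc 3 (new)  [load 800/1400]
  1000 → disc 4 (new)  [load 1000/1400]
  900 → disc 5 (new)  [load 900/1400]
  900 → disc 6 (new)  [load 900/1400]
  1050 → disc 7 (new)  [load 1050/1400]
  150 → disc 1  [load 1300/1400]
  1100 → disc 8 (new)  [load 1100/1400]
  150 → disc 2  [load 1050/1400]
8 discs opened.

8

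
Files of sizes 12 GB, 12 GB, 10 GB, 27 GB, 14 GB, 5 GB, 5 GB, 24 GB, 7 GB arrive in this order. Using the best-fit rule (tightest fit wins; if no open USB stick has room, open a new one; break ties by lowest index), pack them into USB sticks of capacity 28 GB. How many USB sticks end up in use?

  12 → USB stick 1 (new)  [load 12/28]
  12 → USB stick 1  [load 24/28]
  10 → USB stick 2 (new)  [load 10/28]
  27 → USB stick 3 (new)  [load 27/28]
  14 → USB stick 2  [load 24/28]
  5 → USB stick 4 (new)  [load 5/28]
  5 → USB stick 4  [load 10/28]
  24 → USB stick 5 (new)  [load 24/28]
  7 → USB stick 4  [load 17/28]
5 USB sticks opened.

5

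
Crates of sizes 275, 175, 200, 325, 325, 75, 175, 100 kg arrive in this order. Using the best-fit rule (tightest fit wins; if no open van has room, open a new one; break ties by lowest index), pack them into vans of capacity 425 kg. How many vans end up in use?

5

  275 → van 1 (new)  [load 275/425]
  175 → van 2 (new)  [load 175/425]
  200 → van 2  [load 375/425]
  325 → van 3 (new)  [load 325/425]
  325 → van 4 (new)  [load 325/425]
  75 → van 3  [load 400/425]
  175 → van 5 (new)  [load 175/425]
  100 → van 4  [load 425/425]
5 vans opened.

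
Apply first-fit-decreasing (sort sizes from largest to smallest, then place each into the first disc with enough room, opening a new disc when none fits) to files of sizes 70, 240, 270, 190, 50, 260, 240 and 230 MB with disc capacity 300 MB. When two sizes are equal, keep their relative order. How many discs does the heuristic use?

Sorted descending: 270, 260, 240, 240, 230, 190, 70, 50.
  270 → disc 1 (new)  [load 270/300]
  260 → disc 2 (new)  [load 260/300]
  240 → disc 3 (new)  [load 240/300]
  240 → disc 4 (new)  [load 240/300]
  230 → disc 5 (new)  [load 230/300]
  190 → disc 6 (new)  [load 190/300]
  70 → disc 5  [load 300/300]
  50 → disc 3  [load 290/300]
6 discs opened.

6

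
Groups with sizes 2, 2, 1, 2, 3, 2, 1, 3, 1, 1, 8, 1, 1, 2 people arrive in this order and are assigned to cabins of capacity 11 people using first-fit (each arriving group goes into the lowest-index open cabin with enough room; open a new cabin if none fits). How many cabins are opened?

3

  2 → cabin 1 (new)  [load 2/11]
  2 → cabin 1  [load 4/11]
  1 → cabin 1  [load 5/11]
  2 → cabin 1  [load 7/11]
  3 → cabin 1  [load 10/11]
  2 → cabin 2 (new)  [load 2/11]
  1 → cabin 1  [load 11/11]
  3 → cabin 2  [load 5/11]
  1 → cabin 2  [load 6/11]
  1 → cabin 2  [load 7/11]
  8 → cabin 3 (new)  [load 8/11]
  1 → cabin 2  [load 8/11]
  1 → cabin 2  [load 9/11]
  2 → cabin 2  [load 11/11]
3 cabins opened.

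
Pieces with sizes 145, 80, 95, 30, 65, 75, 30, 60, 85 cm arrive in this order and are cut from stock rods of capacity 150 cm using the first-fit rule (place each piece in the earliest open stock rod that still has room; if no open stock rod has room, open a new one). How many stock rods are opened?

5

  145 → stock rod 1 (new)  [load 145/150]
  80 → stock rod 2 (new)  [load 80/150]
  95 → stock rod 3 (new)  [load 95/150]
  30 → stock rod 2  [load 110/150]
  65 → stock rod 4 (new)  [load 65/150]
  75 → stock rod 4  [load 140/150]
  30 → stock rod 2  [load 140/150]
  60 → stock rod 5 (new)  [load 60/150]
  85 → stock rod 5  [load 145/150]
5 stock rods opened.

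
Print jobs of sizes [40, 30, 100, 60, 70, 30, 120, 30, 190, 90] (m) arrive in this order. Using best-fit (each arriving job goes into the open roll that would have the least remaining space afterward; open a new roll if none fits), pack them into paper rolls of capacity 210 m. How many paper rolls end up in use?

4

  40 → roll 1 (new)  [load 40/210]
  30 → roll 1  [load 70/210]
  100 → roll 1  [load 170/210]
  60 → roll 2 (new)  [load 60/210]
  70 → roll 2  [load 130/210]
  30 → roll 1  [load 200/210]
  120 → roll 3 (new)  [load 120/210]
  30 → roll 2  [load 160/210]
  190 → roll 4 (new)  [load 190/210]
  90 → roll 3  [load 210/210]
4 paper rolls opened.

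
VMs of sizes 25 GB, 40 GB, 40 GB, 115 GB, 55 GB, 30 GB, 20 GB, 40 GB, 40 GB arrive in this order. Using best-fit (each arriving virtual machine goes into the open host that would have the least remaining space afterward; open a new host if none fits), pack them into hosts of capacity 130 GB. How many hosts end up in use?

  25 → host 1 (new)  [load 25/130]
  40 → host 1  [load 65/130]
  40 → host 1  [load 105/130]
  115 → host 2 (new)  [load 115/130]
  55 → host 3 (new)  [load 55/130]
  30 → host 3  [load 85/130]
  20 → host 1  [load 125/130]
  40 → host 3  [load 125/130]
  40 → host 4 (new)  [load 40/130]
4 hosts opened.

4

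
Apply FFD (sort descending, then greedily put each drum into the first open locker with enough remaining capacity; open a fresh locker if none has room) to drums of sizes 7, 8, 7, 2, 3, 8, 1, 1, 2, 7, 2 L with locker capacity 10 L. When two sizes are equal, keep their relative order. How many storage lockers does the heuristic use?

5

Sorted descending: 8, 8, 7, 7, 7, 3, 2, 2, 2, 1, 1.
  8 → locker 1 (new)  [load 8/10]
  8 → locker 2 (new)  [load 8/10]
  7 → locker 3 (new)  [load 7/10]
  7 → locker 4 (new)  [load 7/10]
  7 → locker 5 (new)  [load 7/10]
  3 → locker 3  [load 10/10]
  2 → locker 1  [load 10/10]
  2 → locker 2  [load 10/10]
  2 → locker 4  [load 9/10]
  1 → locker 4  [load 10/10]
  1 → locker 5  [load 8/10]
5 storage lockers opened.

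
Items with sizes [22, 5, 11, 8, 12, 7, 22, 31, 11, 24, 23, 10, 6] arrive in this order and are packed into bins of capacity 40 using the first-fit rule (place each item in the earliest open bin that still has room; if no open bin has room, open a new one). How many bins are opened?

  22 → bin 1 (new)  [load 22/40]
  5 → bin 1  [load 27/40]
  11 → bin 1  [load 38/40]
  8 → bin 2 (new)  [load 8/40]
  12 → bin 2  [load 20/40]
  7 → bin 2  [load 27/40]
  22 → bin 3 (new)  [load 22/40]
  31 → bin 4 (new)  [load 31/40]
  11 → bin 2  [load 38/40]
  24 → bin 5 (new)  [load 24/40]
  23 → bin 6 (new)  [load 23/40]
  10 → bin 3  [load 32/40]
  6 → bin 3  [load 38/40]
6 bins opened.

6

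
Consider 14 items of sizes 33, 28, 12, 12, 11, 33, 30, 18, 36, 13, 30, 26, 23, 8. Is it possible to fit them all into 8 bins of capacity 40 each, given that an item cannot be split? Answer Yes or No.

No

Total = 313; ⌈313/40⌉ = 8.
The bound of 8 does not rule out 8, but exhaustive search shows no assignment into 8 bins of capacity 40 exists — the minimum is 9.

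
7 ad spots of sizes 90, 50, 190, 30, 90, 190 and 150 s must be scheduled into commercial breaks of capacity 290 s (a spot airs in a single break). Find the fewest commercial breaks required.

Total = 190 + 190 + 150 + 90 + 90 + 50 + 30 = 790 s.
Lower bound: ⌈790/290⌉ = 3 commercial breaks.
A packing using 3 commercial breaks:
  break 1: 190 + 90 = 280
  break 2: 190 + 90 = 280
  break 3: 150 + 50 + 30 = 230
This matches the lower bound, so 3 is optimal.

3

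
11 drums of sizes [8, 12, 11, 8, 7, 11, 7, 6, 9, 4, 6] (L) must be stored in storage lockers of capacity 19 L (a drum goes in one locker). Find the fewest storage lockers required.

5

Total = 12 + 11 + 11 + 9 + 8 + 8 + 7 + 7 + 6 + 6 + 4 = 89 L.
Lower bound: ⌈89/19⌉ = 5 storage lockers.
A packing using 5 storage lockers:
  locker 1: 12 + 7 = 19
  locker 2: 11 + 8 = 19
  locker 3: 11 + 8 = 19
  locker 4: 9 + 7 = 16
  locker 5: 6 + 6 + 4 = 16
This matches the lower bound, so 5 is optimal.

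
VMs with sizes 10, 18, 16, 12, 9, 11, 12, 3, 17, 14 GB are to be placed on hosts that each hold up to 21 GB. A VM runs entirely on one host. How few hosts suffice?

Total = 18 + 17 + 16 + 14 + 12 + 12 + 11 + 10 + 9 + 3 = 122 GB.
Lower bound: ⌈122/21⌉ = 6 hosts.
Also, 7 VMs each exceed 21/2 GB, and no two of those can share a host, so at least 7 hosts are needed.
A packing using 7 hosts:
  host 1: 18 + 3 = 21
  host 2: 17 = 17
  host 3: 16 = 16
  host 4: 14 = 14
  host 5: 12 + 9 = 21
  host 6: 12 = 12
  host 7: 11 + 10 = 21
This matches the lower bound, so 7 is optimal.

7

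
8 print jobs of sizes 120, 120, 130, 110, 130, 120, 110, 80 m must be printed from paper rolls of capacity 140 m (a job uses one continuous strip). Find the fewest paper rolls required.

8

Total = 130 + 130 + 120 + 120 + 120 + 110 + 110 + 80 = 920 m.
Lower bound: ⌈920/140⌉ = 7 paper rolls.
Also, 8 print jobs each exceed 70 m, and no two of those can share a roll, so at least 8 paper rolls are needed.
A packing using 8 paper rolls:
  roll 1: 130 = 130
  roll 2: 130 = 130
  roll 3: 120 = 120
  roll 4: 120 = 120
  roll 5: 120 = 120
  roll 6: 110 = 110
  roll 7: 110 = 110
  roll 8: 80 = 80
This matches the lower bound, so 8 is optimal.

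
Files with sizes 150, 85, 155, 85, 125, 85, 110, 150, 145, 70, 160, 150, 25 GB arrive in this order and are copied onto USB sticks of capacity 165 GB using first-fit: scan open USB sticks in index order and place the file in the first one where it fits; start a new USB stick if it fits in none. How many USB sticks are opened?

11

  150 → USB stick 1 (new)  [load 150/165]
  85 → USB stick 2 (new)  [load 85/165]
  155 → USB stick 3 (new)  [load 155/165]
  85 → USB stick 4 (new)  [load 85/165]
  125 → USB stick 5 (new)  [load 125/165]
  85 → USB stick 6 (new)  [load 85/165]
  110 → USB stick 7 (new)  [load 110/165]
  150 → USB stick 8 (new)  [load 150/165]
  145 → USB stick 9 (new)  [load 145/165]
  70 → USB stick 2  [load 155/165]
  160 → USB stick 10 (new)  [load 160/165]
  150 → USB stick 11 (new)  [load 150/165]
  25 → USB stick 4  [load 110/165]
11 USB sticks opened.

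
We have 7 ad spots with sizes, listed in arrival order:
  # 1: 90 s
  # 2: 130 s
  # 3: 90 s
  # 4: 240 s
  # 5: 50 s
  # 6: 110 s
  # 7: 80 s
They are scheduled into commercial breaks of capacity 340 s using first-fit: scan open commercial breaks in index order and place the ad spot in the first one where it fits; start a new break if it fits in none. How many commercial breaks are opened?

3

  90 → break 1 (new)  [load 90/340]
  130 → break 1  [load 220/340]
  90 → break 1  [load 310/340]
  240 → break 2 (new)  [load 240/340]
  50 → break 2  [load 290/340]
  110 → break 3 (new)  [load 110/340]
  80 → break 3  [load 190/340]
3 commercial breaks opened.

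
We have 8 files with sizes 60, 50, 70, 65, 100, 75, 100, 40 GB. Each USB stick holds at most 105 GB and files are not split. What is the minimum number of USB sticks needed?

7

Total = 100 + 100 + 75 + 70 + 65 + 60 + 50 + 40 = 560 GB.
Lower bound: ⌈560/105⌉ = 6 USB sticks.
A packing using 7 USB sticks:
  USB stick 1: 100 = 100
  USB stick 2: 100 = 100
  USB stick 3: 75 = 75
  USB stick 4: 70 = 70
  USB stick 5: 65 + 40 = 105
  USB stick 6: 60 = 60
  USB stick 7: 50 = 50
No arrangement into 6 USB sticks stays within capacity, so 7 is optimal.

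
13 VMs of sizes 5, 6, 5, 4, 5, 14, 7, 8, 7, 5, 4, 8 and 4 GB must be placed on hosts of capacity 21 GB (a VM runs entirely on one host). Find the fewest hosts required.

Total = 14 + 8 + 8 + 7 + 7 + 6 + 5 + 5 + 5 + 5 + 4 + 4 + 4 = 82 GB.
Lower bound: ⌈82/21⌉ = 4 hosts.
A packing using 4 hosts:
  host 1: 14 + 7 = 21
  host 2: 8 + 8 + 5 = 21
  host 3: 7 + 6 + 4 + 4 = 21
  host 4: 5 + 5 + 5 + 4 = 19
This matches the lower bound, so 4 is optimal.

4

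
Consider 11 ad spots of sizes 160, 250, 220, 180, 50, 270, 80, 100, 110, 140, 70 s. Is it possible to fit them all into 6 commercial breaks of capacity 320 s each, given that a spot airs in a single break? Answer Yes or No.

Yes

A valid assignment using 6 commercial breaks:
  break 1: 270 + 50 = 320
  break 2: 250 + 70 = 320
  break 3: 220 + 100 = 320
  break 4: 180 + 140 = 320
  break 5: 160 + 110 = 270
  break 6: 80 = 80
Every load is within 320 s, so 6 commercial breaks suffice.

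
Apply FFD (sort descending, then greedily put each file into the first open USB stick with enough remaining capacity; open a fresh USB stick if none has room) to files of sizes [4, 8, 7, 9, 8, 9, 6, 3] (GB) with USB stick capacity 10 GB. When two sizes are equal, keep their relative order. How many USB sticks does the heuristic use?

Sorted descending: 9, 9, 8, 8, 7, 6, 4, 3.
  9 → USB stick 1 (new)  [load 9/10]
  9 → USB stick 2 (new)  [load 9/10]
  8 → USB stick 3 (new)  [load 8/10]
  8 → USB stick 4 (new)  [load 8/10]
  7 → USB stick 5 (new)  [load 7/10]
  6 → USB stick 6 (new)  [load 6/10]
  4 → USB stick 6  [load 10/10]
  3 → USB stick 5  [load 10/10]
6 USB sticks opened.

6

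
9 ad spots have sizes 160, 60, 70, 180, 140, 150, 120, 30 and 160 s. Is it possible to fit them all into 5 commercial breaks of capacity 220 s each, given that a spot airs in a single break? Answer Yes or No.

No

Total = 1070 s; ⌈1070/220⌉ = 5.
6 ad spots each exceed half the capacity and cannot share a break, forcing at least 6 commercial breaks.
At least 6 commercial breaks are required, but only 5 are allowed.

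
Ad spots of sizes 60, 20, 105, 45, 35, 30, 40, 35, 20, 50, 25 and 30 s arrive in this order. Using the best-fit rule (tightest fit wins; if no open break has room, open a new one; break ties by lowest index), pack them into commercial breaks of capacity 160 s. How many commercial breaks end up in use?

4

  60 → break 1 (new)  [load 60/160]
  20 → break 1  [load 80/160]
  105 → break 2 (new)  [load 105/160]
  45 → break 2  [load 150/160]
  35 → break 1  [load 115/160]
  30 → break 1  [load 145/160]
  40 → break 3 (new)  [load 40/160]
  35 → break 3  [load 75/160]
  20 → break 3  [load 95/160]
  50 → break 3  [load 145/160]
  25 → break 4 (new)  [load 25/160]
  30 → break 4  [load 55/160]
4 commercial breaks opened.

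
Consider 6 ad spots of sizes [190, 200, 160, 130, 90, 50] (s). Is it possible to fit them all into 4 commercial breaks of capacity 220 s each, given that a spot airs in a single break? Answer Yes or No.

Yes

A valid assignment using 4 commercial breaks:
  break 1: 200 = 200
  break 2: 190 = 190
  break 3: 160 + 50 = 210
  break 4: 130 + 90 = 220
Every load is within 220 s, so 4 commercial breaks suffice.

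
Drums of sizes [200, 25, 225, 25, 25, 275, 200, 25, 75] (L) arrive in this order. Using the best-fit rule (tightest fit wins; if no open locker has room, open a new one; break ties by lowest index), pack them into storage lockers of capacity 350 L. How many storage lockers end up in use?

4

  200 → locker 1 (new)  [load 200/350]
  25 → locker 1  [load 225/350]
  225 → locker 2 (new)  [load 225/350]
  25 → locker 1  [load 250/350]
  25 → locker 1  [load 275/350]
  275 → locker 3 (new)  [load 275/350]
  200 → locker 4 (new)  [load 200/350]
  25 → locker 1  [load 300/350]
  75 → locker 3  [load 350/350]
4 storage lockers opened.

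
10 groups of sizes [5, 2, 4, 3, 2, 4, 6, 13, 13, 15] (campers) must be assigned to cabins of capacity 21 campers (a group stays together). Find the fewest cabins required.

4

Total = 15 + 13 + 13 + 6 + 5 + 4 + 4 + 3 + 2 + 2 = 67 campers.
Lower bound: ⌈67/21⌉ = 4 cabins.
A packing using 4 cabins:
  cabin 1: 15 + 6 = 21
  cabin 2: 13 + 5 + 3 = 21
  cabin 3: 13 + 4 + 4 = 21
  cabin 4: 2 + 2 = 4
This matches the lower bound, so 4 is optimal.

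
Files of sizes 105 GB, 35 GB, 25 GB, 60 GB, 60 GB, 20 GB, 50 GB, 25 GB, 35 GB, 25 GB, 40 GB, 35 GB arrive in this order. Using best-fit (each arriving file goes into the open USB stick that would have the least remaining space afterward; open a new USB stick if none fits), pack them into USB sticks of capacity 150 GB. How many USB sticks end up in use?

  105 → USB stick 1 (new)  [load 105/150]
  35 → USB stick 1  [load 140/150]
  25 → USB stick 2 (new)  [load 25/150]
  60 → USB stick 2  [load 85/150]
  60 → USB stick 2  [load 145/150]
  20 → USB stick 3 (new)  [load 20/150]
  50 → USB stick 3  [load 70/150]
  25 → USB stick 3  [load 95/150]
  35 → USB stick 3  [load 130/150]
  25 → USB stick 4 (new)  [load 25/150]
  40 → USB stick 4  [load 65/150]
  35 → USB stick 4  [load 100/150]
4 USB sticks opened.

4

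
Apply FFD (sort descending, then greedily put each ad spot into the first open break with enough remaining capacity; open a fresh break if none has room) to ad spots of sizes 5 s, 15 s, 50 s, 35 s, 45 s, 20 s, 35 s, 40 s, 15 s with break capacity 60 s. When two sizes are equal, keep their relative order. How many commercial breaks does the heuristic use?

5

Sorted descending: 50, 45, 40, 35, 35, 20, 15, 15, 5.
  50 → break 1 (new)  [load 50/60]
  45 → break 2 (new)  [load 45/60]
  40 → break 3 (new)  [load 40/60]
  35 → break 4 (new)  [load 35/60]
  35 → break 5 (new)  [load 35/60]
  20 → break 3  [load 60/60]
  15 → break 2  [load 60/60]
  15 → break 4  [load 50/60]
  5 → break 1  [load 55/60]
5 commercial breaks opened.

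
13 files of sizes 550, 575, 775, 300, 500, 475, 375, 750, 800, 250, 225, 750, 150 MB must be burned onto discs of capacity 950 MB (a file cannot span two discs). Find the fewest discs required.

Total = 800 + 775 + 750 + 750 + 575 + 550 + 500 + 475 + 375 + 300 + 250 + 225 + 150 = 6475 MB.
Lower bound: ⌈6475/950⌉ = 7 discs.
A packing using 8 discs:
  disc 1: 800 + 150 = 950
  disc 2: 775 = 775
  disc 3: 750 = 750
  disc 4: 750 = 750
  disc 5: 575 + 375 = 950
  disc 6: 550 + 300 = 850
  disc 7: 500 + 250 = 750
  disc 8: 475 + 225 = 700
No arrangement into 7 discs stays within capacity, so 8 is optimal.

8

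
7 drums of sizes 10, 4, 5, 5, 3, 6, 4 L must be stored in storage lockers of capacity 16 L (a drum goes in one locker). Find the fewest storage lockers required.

3

Total = 10 + 6 + 5 + 5 + 4 + 4 + 3 = 37 L.
Lower bound: ⌈37/16⌉ = 3 storage lockers.
A packing using 3 storage lockers:
  locker 1: 10 + 6 = 16
  locker 2: 5 + 5 + 4 = 14
  locker 3: 4 + 3 = 7
This matches the lower bound, so 3 is optimal.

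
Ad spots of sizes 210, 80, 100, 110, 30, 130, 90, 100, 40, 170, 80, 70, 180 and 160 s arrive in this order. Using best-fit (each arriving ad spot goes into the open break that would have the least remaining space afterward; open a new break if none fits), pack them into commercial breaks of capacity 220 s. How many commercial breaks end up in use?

8

  210 → break 1 (new)  [load 210/220]
  80 → break 2 (new)  [load 80/220]
  100 → break 2  [load 180/220]
  110 → break 3 (new)  [load 110/220]
  30 → break 2  [load 210/220]
  130 → break 4 (new)  [load 130/220]
  90 → break 4  [load 220/220]
  100 → break 3  [load 210/220]
  40 → break 5 (new)  [load 40/220]
  170 → break 5  [load 210/220]
  80 → break 6 (new)  [load 80/220]
  70 → break 6  [load 150/220]
  180 → break 7 (new)  [load 180/220]
  160 → break 8 (new)  [load 160/220]
8 commercial breaks opened.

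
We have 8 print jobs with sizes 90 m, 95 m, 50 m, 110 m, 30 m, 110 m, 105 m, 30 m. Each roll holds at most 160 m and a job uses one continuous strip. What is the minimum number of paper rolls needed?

5

Total = 110 + 110 + 105 + 95 + 90 + 50 + 30 + 30 = 620 m.
Lower bound: ⌈620/160⌉ = 4 paper rolls.
Also, 5 print jobs each exceed 80 m, and no two of those can share a roll, so at least 5 paper rolls are needed.
A packing using 5 paper rolls:
  roll 1: 110 + 50 = 160
  roll 2: 110 + 30 = 140
  roll 3: 105 + 30 = 135
  roll 4: 95 = 95
  roll 5: 90 = 90
This matches the lower bound, so 5 is optimal.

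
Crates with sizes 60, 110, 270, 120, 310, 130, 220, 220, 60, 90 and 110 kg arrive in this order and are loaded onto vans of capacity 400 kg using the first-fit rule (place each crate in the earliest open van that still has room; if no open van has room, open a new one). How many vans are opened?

5

  60 → van 1 (new)  [load 60/400]
  110 → van 1  [load 170/400]
  270 → van 2 (new)  [load 270/400]
  120 → van 1  [load 290/400]
  310 → van 3 (new)  [load 310/400]
  130 → van 2  [load 400/400]
  220 → van 4 (new)  [load 220/400]
  220 → van 5 (new)  [load 220/400]
  60 → van 1  [load 350/400]
  90 → van 3  [load 400/400]
  110 → van 4  [load 330/400]
5 vans opened.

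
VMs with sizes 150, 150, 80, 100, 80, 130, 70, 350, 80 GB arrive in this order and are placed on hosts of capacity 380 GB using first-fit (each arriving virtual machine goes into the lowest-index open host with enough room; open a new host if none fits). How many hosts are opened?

  150 → host 1 (new)  [load 150/380]
  150 → host 1  [load 300/380]
  80 → host 1  [load 380/380]
  100 → host 2 (new)  [load 100/380]
  80 → host 2  [load 180/380]
  130 → host 2  [load 310/380]
  70 → host 2  [load 380/380]
  350 → host 3 (new)  [load 350/380]
  80 → host 4 (new)  [load 80/380]
4 hosts opened.

4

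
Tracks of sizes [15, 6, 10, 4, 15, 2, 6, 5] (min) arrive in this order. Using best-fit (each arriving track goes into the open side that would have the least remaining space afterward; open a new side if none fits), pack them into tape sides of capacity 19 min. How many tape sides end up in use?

4

  15 → side 1 (new)  [load 15/19]
  6 → side 2 (new)  [load 6/19]
  10 → side 2  [load 16/19]
  4 → side 1  [load 19/19]
  15 → side 3 (new)  [load 15/19]
  2 → side 2  [load 18/19]
  6 → side 4 (new)  [load 6/19]
  5 → side 4  [load 11/19]
4 tape sides opened.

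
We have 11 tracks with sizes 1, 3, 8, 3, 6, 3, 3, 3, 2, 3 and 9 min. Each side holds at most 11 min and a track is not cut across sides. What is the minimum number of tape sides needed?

5

Total = 9 + 8 + 6 + 3 + 3 + 3 + 3 + 3 + 3 + 2 + 1 = 44 min.
Lower bound: ⌈44/11⌉ = 4 tape sides.
A packing using 5 tape sides:
  side 1: 9 + 2 = 11
  side 2: 8 + 3 = 11
  side 3: 6 + 3 + 1 = 10
  side 4: 3 + 3 + 3 = 9
  side 5: 3 = 3
No arrangement into 4 tape sides stays within capacity, so 5 is optimal.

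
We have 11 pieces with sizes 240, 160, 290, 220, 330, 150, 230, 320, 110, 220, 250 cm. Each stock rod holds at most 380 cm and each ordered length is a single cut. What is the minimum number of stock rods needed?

Total = 330 + 320 + 290 + 250 + 240 + 230 + 220 + 220 + 160 + 150 + 110 = 2520 cm.
Lower bound: ⌈2520/380⌉ = 7 stock rods.
Also, 8 pieces each exceed 190 cm, and no two of those can share a stock rod, so at least 8 stock rods are needed.
A packing using 8 stock rods:
  stock rod 1: 330 = 330
  stock rod 2: 320 = 320
  stock rod 3: 290 = 290
  stock rod 4: 250 + 110 = 360
  stock rod 5: 240 = 240
  stock rod 6: 230 + 150 = 380
  stock rod 7: 220 + 160 = 380
  stock rod 8: 220 = 220
This matches the lower bound, so 8 is optimal.

8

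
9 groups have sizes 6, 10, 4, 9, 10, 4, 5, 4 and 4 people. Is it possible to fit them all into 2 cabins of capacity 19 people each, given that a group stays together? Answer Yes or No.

No

Total = 56 people; ⌈56/19⌉ = 3.
At least 3 cabins are required, but only 2 are allowed.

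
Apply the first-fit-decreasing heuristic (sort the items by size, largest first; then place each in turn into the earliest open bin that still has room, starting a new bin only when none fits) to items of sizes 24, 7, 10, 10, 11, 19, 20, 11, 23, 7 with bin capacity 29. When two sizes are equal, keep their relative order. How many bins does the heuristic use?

6

Sorted descending: 24, 23, 20, 19, 11, 11, 10, 10, 7, 7.
  24 → bin 1 (new)  [load 24/29]
  23 → bin 2 (new)  [load 23/29]
  20 → bin 3 (new)  [load 20/29]
  19 → bin 4 (new)  [load 19/29]
  11 → bin 5 (new)  [load 11/29]
  11 → bin 5  [load 22/29]
  10 → bin 4  [load 29/29]
  10 → bin 6 (new)  [load 10/29]
  7 → bin 3  [load 27/29]
  7 → bin 5  [load 29/29]
6 bins opened.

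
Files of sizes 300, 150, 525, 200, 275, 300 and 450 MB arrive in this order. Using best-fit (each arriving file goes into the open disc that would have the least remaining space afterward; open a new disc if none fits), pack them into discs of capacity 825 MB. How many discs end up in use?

3

  300 → disc 1 (new)  [load 300/825]
  150 → disc 1  [load 450/825]
  525 → disc 2 (new)  [load 525/825]
  200 → disc 2  [load 725/825]
  275 → disc 1  [load 725/825]
  300 → disc 3 (new)  [load 300/825]
  450 → disc 3  [load 750/825]
3 discs opened.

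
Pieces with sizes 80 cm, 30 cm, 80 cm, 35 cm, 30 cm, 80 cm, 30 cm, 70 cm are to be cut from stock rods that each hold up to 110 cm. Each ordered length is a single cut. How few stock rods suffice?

4

Total = 80 + 80 + 80 + 70 + 35 + 30 + 30 + 30 = 435 cm.
Lower bound: ⌈435/110⌉ = 4 stock rods.
A packing using 4 stock rods:
  stock rod 1: 80 + 30 = 110
  stock rod 2: 80 + 30 = 110
  stock rod 3: 80 + 30 = 110
  stock rod 4: 70 + 35 = 105
This matches the lower bound, so 4 is optimal.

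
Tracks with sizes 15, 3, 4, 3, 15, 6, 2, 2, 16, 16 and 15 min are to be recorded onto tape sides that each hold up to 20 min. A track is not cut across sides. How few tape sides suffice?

Total = 16 + 16 + 15 + 15 + 15 + 6 + 4 + 3 + 3 + 2 + 2 = 97 min.
Lower bound: ⌈97/20⌉ = 5 tape sides.
A packing using 6 tape sides:
  side 1: 16 + 4 = 20
  side 2: 16 + 3 = 19
  side 3: 15 + 3 + 2 = 20
  side 4: 15 + 2 = 17
  side 5: 15 = 15
  side 6: 6 = 6
No arrangement into 5 tape sides stays within capacity, so 6 is optimal.

6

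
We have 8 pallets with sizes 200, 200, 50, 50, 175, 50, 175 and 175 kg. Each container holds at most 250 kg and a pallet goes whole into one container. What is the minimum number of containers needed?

5

Total = 200 + 200 + 175 + 175 + 175 + 50 + 50 + 50 = 1075 kg.
Lower bound: ⌈1075/250⌉ = 5 containers.
A packing using 5 containers:
  container 1: 200 + 50 = 250
  container 2: 200 + 50 = 250
  container 3: 175 + 50 = 225
  container 4: 175 = 175
  container 5: 175 = 175
This matches the lower bound, so 5 is optimal.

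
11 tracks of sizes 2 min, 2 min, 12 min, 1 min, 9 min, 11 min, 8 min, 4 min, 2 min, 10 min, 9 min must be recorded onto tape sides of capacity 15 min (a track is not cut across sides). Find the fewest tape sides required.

Total = 12 + 11 + 10 + 9 + 9 + 8 + 4 + 2 + 2 + 2 + 1 = 70 min.
Lower bound: ⌈70/15⌉ = 5 tape sides.
Also, 6 tracks each exceed 15/2 min, and no two of those can share a side, so at least 6 tape sides are needed.
A packing using 6 tape sides:
  side 1: 12 + 2 + 1 = 15
  side 2: 11 + 4 = 15
  side 3: 10 + 2 + 2 = 14
  side 4: 9 = 9
  side 5: 9 = 9
  side 6: 8 = 8
This matches the lower bound, so 6 is optimal.

6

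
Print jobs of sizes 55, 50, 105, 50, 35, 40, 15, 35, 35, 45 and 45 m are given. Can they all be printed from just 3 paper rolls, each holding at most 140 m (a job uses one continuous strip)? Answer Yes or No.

No

Total = 510 m; ⌈510/140⌉ = 4.
At least 4 paper rolls are required, but only 3 are allowed.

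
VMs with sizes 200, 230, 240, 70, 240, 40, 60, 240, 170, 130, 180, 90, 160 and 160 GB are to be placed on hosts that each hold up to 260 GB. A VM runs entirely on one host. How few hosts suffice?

Total = 240 + 240 + 240 + 230 + 200 + 180 + 170 + 160 + 160 + 130 + 90 + 70 + 60 + 40 = 2210 GB.
Lower bound: ⌈2210/260⌉ = 9 hosts.
A packing using 10 hosts:
  host 1: 240 = 240
  host 2: 240 = 240
  host 3: 240 = 240
  host 4: 230 = 230
  host 5: 200 + 60 = 260
  host 6: 180 + 70 = 250
  host 7: 170 + 90 = 260
  host 8: 160 + 40 = 200
  host 9: 160 = 160
  host 10: 130 = 130
No arrangement into 9 hosts stays within capacity, so 10 is optimal.

10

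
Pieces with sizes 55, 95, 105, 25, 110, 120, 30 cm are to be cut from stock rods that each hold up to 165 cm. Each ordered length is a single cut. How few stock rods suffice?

Total = 120 + 110 + 105 + 95 + 55 + 30 + 25 = 540 cm.
Lower bound: ⌈540/165⌉ = 4 stock rods.
A packing using 4 stock rods:
  stock rod 1: 120 + 30 = 150
  stock rod 2: 110 + 55 = 165
  stock rod 3: 105 + 25 = 130
  stock rod 4: 95 = 95
This matches the lower bound, so 4 is optimal.

4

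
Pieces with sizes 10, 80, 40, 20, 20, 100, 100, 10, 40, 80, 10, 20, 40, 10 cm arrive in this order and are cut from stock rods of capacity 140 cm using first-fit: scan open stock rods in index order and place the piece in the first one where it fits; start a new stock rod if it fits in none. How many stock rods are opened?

5

  10 → stock rod 1 (new)  [load 10/140]
  80 → stock rod 1  [load 90/140]
  40 → stock rod 1  [load 130/140]
  20 → stock rod 2 (new)  [load 20/140]
  20 → stock rod 2  [load 40/140]
  100 → stock rod 2  [load 140/140]
  100 → stock rod 3 (new)  [load 100/140]
  10 → stock rod 1  [load 140/140]
  40 → stock rod 3  [load 140/140]
  80 → stock rod 4 (new)  [load 80/140]
  10 → stock rod 4  [load 90/140]
  20 → stock rod 4  [load 110/140]
  40 → stock rod 5 (new)  [load 40/140]
  10 → stock rod 4  [load 120/140]
5 stock rods opened.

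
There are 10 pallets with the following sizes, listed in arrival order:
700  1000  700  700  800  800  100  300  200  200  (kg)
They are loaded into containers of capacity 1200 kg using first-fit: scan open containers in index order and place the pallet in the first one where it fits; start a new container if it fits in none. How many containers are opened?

6

  700 → container 1 (new)  [load 700/1200]
  1000 → container 2 (new)  [load 1000/1200]
  700 → container 3 (new)  [load 700/1200]
  700 → container 4 (new)  [load 700/1200]
  800 → container 5 (new)  [load 800/1200]
  800 → container 6 (new)  [load 800/1200]
  100 → container 1  [load 800/1200]
  300 → container 1  [load 1100/1200]
  200 → container 2  [load 1200/1200]
  200 → container 3  [load 900/1200]
6 containers opened.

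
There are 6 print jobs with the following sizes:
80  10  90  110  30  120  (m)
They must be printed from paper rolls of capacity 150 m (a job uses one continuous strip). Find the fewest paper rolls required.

Total = 120 + 110 + 90 + 80 + 30 + 10 = 440 m.
Lower bound: ⌈440/150⌉ = 3 paper rolls.
Also, 4 print jobs each exceed 75 m, and no two of those can share a roll, so at least 4 paper rolls are needed.
A packing using 4 paper rolls:
  roll 1: 120 + 30 = 150
  roll 2: 110 + 10 = 120
  roll 3: 90 = 90
  roll 4: 80 = 80
This matches the lower bound, so 4 is optimal.

4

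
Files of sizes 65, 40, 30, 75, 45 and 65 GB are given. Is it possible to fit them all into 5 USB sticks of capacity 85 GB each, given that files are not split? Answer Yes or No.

Yes

A valid assignment using 5 USB sticks:
  USB stick 1: 75 = 75
  USB stick 2: 65 = 65
  USB stick 3: 65 = 65
  USB stick 4: 45 + 40 = 85
  USB stick 5: 30 = 30
Every load is within 85 GB, so 5 USB sticks suffice.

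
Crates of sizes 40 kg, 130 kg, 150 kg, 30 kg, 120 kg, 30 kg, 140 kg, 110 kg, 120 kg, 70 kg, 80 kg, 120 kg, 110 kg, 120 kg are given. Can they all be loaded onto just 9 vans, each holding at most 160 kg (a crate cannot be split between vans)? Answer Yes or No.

Total = 1370 kg; ⌈1370/160⌉ = 9.
The bound of 9 does not rule out 9, but exhaustive search shows no assignment into 9 vans of capacity 160 kg exists — the minimum is 10.

No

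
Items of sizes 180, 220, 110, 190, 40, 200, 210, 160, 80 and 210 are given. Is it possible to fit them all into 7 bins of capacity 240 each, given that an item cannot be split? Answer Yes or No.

No

Total = 1600; ⌈1600/240⌉ = 7.
The bound of 7 does not rule out 7, but exhaustive search shows no assignment into 7 bins of capacity 240 exists — the minimum is 8.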